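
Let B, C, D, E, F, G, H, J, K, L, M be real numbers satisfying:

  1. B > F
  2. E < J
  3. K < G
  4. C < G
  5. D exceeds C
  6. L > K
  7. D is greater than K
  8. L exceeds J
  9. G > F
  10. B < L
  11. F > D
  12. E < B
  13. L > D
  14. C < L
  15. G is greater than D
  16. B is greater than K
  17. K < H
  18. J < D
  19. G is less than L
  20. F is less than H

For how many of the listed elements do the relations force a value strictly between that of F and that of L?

2

Chaining upward from F reaches: G, B, H.
Chaining downward from L reaches: E, K, C, J, D, G, B.
Strictly between F and L are those in both lists: G, B — 2 elements.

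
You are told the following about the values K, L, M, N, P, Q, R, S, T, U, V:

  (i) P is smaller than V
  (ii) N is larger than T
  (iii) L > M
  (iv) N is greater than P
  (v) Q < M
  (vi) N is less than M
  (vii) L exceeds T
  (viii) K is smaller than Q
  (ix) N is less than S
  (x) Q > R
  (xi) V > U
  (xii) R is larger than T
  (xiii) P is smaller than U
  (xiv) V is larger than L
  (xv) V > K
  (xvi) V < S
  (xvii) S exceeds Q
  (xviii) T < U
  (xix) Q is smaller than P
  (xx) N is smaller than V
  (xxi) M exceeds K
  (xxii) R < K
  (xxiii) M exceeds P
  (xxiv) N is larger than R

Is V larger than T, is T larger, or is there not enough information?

V

T < R and R < K give T < K.
Then K < Q extends the chain to Q.
Then Q < P extends the chain to P.
With P < N: T < R < K < Q < P < N.
With N < M: T < R < K < Q < P < N < M.
With M < L: T < R < K < Q < P < N < M < L.
With L < V: T < R < K < Q < P < N < M < L < V.
So V is larger.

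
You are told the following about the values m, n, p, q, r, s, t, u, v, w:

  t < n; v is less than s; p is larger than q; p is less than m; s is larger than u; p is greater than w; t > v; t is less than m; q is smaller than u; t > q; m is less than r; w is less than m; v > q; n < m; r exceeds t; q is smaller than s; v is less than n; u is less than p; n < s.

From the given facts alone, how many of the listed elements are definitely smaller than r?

8

Directly below r: t, m.
One step further: q, v, w, n, p (7 so far).
One step further: u (8 so far).
Nothing else is reachable below r; 8 in all.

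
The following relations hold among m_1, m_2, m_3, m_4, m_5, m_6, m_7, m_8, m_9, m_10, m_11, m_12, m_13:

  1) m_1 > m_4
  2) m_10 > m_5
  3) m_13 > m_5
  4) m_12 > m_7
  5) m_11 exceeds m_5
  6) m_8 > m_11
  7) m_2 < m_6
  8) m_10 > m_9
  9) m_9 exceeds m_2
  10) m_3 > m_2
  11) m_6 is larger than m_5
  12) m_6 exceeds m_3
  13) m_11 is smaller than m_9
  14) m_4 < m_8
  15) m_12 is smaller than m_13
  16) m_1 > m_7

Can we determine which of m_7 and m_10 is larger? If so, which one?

Following every chain through m_7: above m_7 we get m_12, m_13, m_1.
m_10 is not reached, and no chain runs the other way from m_10 to m_7.
So the given relations leave the order of m_7 and m_10 undetermined.

undetermined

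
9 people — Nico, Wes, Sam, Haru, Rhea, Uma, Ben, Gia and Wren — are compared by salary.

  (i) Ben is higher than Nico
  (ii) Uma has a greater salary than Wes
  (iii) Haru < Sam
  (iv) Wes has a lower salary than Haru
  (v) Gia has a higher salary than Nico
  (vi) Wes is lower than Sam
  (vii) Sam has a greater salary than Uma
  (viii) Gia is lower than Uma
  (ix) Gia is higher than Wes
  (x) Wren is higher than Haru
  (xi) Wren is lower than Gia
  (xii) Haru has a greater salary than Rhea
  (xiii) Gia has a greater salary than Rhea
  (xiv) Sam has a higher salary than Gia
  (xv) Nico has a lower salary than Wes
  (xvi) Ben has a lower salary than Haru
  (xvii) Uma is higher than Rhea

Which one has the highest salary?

Nico is not greatest since Nico < Wes; Wes is not greatest since Wes < Sam; Ben is not greatest since Ben < Haru; Rhea is not greatest since Rhea < Haru; Haru is not greatest since Haru < Wren; Wren is not greatest since Wren < Gia; Gia is not greatest since Gia < Sam; Uma is not greatest since Uma < Sam.
Only Sam has nothing above it, so Sam is the highest salary.

Sam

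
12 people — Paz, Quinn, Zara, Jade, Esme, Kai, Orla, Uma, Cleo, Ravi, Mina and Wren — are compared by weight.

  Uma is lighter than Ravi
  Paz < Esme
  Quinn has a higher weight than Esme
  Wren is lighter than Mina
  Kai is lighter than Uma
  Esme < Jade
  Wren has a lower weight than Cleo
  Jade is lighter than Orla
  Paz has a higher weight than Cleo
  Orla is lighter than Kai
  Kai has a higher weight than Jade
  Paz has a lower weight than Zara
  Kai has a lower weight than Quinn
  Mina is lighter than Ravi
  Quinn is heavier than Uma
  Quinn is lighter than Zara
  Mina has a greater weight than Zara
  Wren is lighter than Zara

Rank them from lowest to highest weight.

The consecutive links are each given: Wren < Cleo; Cleo < Paz; Paz < Esme; Esme < Jade; Jade < Orla; Orla < Kai; Kai < Uma; Uma < Quinn; Quinn < Zara; Zara < Mina; Mina < Ravi.

Wren < Cleo < Paz < Esme < Jade < Orla < Kai < Uma < Quinn < Zara < Mina < Ravi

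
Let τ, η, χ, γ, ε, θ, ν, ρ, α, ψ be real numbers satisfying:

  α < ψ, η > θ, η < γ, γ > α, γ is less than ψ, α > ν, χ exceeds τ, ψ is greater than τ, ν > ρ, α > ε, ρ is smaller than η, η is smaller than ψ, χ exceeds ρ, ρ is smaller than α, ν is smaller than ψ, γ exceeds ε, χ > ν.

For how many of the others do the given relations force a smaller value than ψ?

8

The elements the relations force below ψ are θ, ρ, ε, ν, η, α, τ, γ — no chain reaches any other.
That is 8.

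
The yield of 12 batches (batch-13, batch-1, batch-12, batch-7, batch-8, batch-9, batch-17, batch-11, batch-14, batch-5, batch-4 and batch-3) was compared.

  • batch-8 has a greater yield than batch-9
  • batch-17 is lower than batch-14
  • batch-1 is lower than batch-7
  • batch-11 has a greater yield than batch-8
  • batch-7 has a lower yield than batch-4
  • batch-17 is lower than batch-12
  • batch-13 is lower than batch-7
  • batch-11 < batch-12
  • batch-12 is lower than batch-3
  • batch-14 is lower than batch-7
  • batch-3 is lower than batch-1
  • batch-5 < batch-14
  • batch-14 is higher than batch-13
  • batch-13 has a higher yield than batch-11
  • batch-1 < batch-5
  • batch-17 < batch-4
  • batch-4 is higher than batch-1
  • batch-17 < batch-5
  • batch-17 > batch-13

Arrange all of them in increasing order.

batch-9 < batch-8 < batch-11 < batch-13 < batch-17 < batch-12 < batch-3 < batch-1 < batch-5 < batch-14 < batch-7 < batch-4

Nothing is placed below batch-9, so it is least; from there batch-9 < batch-8; batch-8 < batch-11; batch-11 < batch-13; batch-13 < batch-17; batch-17 < batch-12; batch-12 < batch-3; batch-3 < batch-1; batch-1 < batch-5; batch-5 < batch-14; batch-14 < batch-7; batch-7 < batch-4, each given directly.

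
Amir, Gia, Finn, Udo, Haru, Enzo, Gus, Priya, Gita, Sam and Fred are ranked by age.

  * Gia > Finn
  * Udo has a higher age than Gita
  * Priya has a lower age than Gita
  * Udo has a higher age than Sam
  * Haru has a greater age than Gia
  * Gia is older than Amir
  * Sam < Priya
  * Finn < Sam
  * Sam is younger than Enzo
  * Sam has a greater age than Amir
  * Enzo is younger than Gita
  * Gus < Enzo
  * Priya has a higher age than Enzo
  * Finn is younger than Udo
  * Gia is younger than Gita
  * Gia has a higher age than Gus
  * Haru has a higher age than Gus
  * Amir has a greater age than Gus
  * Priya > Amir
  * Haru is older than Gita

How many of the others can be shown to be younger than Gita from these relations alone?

The elements the relations force below Gita are Finn, Gus, Amir, Sam, Enzo, Gia, Priya — no chain reaches any other.
That is 7.

7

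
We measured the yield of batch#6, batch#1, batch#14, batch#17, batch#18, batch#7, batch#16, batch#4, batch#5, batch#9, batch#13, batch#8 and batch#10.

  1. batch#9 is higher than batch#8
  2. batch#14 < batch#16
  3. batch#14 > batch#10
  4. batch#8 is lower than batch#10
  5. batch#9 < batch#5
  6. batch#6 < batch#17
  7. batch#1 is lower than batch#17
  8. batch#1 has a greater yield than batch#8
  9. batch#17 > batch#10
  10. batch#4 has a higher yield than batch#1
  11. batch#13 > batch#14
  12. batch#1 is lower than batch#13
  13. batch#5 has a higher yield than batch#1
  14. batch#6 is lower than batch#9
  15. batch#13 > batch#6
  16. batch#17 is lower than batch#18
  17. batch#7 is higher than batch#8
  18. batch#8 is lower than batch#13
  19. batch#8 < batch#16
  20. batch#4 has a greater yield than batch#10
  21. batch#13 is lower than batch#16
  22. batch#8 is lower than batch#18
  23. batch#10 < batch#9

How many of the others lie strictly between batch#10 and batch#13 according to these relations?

1

The relations place batch#10 below batch#13. An element lies strictly between them when it is forced above batch#10 and also forced below batch#13.
Above batch#10: {batch#9, batch#17, batch#14, batch#5, batch#16, batch#18, batch#4}. Below batch#13: {batch#6, batch#8, batch#1, batch#14}.
Intersection: {batch#14} — 1.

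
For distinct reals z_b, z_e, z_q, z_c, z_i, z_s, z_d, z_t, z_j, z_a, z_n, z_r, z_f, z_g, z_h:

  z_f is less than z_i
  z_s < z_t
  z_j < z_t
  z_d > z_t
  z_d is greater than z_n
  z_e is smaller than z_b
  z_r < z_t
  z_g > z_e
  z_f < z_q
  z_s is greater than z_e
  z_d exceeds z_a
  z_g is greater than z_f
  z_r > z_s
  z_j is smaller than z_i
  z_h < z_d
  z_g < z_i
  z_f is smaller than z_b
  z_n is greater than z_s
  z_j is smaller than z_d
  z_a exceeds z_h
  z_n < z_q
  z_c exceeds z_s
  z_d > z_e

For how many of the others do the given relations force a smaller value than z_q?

4

Directly below z_q: z_f, z_n.
One step further: z_s (3 so far).
One step further: z_e (4 so far).
No other element is forced below z_q by the given relations, so the count is 4.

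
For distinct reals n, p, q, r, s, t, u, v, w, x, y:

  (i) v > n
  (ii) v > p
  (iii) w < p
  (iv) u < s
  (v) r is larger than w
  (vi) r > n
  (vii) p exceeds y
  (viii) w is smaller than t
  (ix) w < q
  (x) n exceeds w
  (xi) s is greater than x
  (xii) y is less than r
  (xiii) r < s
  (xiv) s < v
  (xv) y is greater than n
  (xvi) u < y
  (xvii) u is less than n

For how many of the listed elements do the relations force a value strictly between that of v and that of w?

The relations place w below v. An element lies strictly between them when it is forced above w and also forced below v.
Above w: {n, y, r, s, t, p, q}. Below v: {x, u, n, y, r, s, p}.
Intersection: {n, y, r, s, p} — 5.

5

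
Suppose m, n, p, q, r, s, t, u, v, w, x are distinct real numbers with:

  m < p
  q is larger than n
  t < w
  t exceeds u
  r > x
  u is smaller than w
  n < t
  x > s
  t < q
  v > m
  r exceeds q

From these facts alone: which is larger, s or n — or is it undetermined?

Following every chain through n: above n we get t, q, w, r.
s is not reached, and no chain runs the other way from s to n.
So the given relations leave the order of n and s undetermined.

undetermined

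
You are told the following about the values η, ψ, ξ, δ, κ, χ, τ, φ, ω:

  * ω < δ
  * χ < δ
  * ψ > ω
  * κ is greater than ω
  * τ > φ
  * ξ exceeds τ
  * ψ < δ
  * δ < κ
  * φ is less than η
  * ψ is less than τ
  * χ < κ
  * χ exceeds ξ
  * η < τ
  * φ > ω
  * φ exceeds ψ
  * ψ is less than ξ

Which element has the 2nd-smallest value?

ψ

Piecing the relations together gives one ordering: ω < ψ < φ < η < τ < ξ < χ < δ < κ.
Counting 2 from the smallest end gives ψ.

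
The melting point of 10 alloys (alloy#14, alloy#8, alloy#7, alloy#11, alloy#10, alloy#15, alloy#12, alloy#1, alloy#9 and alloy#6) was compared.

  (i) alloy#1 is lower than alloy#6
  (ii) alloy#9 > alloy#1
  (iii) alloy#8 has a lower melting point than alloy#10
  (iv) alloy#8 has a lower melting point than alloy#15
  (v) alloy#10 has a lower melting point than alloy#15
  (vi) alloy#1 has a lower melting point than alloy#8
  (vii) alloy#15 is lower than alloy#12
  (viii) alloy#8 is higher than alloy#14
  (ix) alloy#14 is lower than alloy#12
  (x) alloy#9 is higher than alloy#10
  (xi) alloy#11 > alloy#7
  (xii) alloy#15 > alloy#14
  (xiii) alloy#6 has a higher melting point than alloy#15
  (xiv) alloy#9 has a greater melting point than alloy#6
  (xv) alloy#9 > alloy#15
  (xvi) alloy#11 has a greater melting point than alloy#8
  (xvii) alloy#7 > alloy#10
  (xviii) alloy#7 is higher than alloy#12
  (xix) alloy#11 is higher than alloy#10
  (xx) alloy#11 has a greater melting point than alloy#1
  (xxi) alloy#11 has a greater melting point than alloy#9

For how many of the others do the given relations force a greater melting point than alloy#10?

From alloy#10 the given relations immediately reach alloy#15, alloy#9, alloy#7, alloy#11.
From those, alloy#6, alloy#12 — 6 in total.
Nothing else is reachable above alloy#10; 6 in all.

6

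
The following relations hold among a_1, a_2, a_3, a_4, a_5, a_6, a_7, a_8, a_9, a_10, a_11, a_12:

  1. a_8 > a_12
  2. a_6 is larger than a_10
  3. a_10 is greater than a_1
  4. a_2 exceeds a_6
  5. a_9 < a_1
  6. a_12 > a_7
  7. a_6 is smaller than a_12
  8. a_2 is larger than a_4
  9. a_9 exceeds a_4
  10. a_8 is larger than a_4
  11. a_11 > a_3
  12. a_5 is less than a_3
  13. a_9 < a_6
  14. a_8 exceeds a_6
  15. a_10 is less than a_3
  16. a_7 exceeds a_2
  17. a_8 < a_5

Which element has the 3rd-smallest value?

Chaining the given pairs: a_4 < a_9 < a_1 < a_10 < a_6 < a_2 < a_7 < a_12 < a_8 < a_5 < a_3 < a_11.
The 3rd smallest is a_1.

a_1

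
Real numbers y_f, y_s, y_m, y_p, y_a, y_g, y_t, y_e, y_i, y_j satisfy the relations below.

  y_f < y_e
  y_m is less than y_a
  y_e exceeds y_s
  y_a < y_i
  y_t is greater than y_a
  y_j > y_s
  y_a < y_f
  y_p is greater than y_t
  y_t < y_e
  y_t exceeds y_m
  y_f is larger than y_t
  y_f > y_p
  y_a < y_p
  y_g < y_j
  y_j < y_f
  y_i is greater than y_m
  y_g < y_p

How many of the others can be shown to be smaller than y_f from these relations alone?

From y_f the given relations immediately reach y_j, y_a, y_t, y_p.
From those, y_m, y_g, y_s — 7 in total.
Nothing else is reachable below y_f; 7 in all.

7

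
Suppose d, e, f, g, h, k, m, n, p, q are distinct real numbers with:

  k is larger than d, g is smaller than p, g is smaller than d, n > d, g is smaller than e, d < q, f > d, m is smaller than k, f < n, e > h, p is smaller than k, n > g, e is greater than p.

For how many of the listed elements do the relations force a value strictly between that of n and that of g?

Chaining upward from g reaches: d, p, e, f, q, k.
Chaining downward from n reaches: d, f.
Strictly between g and n are those in both lists: d, f — 2 elements.

2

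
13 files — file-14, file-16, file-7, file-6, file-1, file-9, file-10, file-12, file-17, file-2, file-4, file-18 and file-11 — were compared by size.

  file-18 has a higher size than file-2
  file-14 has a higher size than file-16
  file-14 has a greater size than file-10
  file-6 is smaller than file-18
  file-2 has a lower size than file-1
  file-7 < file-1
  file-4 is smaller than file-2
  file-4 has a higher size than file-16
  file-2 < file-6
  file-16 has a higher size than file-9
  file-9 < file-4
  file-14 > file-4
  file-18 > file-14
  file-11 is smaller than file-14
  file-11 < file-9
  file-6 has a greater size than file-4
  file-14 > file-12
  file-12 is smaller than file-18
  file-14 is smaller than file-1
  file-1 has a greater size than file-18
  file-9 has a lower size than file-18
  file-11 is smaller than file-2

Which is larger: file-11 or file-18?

file-18

The relevant relations are file-11 < file-9; file-9 < file-16; file-16 < file-4; file-4 < file-2; file-2 < file-18.
Together: file-11 < file-9 < file-16 < file-4 < file-2 < file-18.
So file-11 < file-18; file-18 is the larger of the two.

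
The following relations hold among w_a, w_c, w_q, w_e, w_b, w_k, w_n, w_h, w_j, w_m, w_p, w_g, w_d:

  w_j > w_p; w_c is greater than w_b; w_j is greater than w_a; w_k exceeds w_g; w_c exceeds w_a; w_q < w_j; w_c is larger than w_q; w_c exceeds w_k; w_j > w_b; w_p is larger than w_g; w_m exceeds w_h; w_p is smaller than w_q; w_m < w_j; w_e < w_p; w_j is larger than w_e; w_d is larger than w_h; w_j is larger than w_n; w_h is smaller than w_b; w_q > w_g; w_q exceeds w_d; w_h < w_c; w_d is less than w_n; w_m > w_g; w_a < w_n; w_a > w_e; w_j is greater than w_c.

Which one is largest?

Chaining downward from w_j: directly below it, w_e, w_p, w_a, w_m, w_b, w_q, w_c, w_n; then w_g, w_h, w_k, w_d.
That covers every other element, and nothing is given above w_j, so w_j is the largest.

w_j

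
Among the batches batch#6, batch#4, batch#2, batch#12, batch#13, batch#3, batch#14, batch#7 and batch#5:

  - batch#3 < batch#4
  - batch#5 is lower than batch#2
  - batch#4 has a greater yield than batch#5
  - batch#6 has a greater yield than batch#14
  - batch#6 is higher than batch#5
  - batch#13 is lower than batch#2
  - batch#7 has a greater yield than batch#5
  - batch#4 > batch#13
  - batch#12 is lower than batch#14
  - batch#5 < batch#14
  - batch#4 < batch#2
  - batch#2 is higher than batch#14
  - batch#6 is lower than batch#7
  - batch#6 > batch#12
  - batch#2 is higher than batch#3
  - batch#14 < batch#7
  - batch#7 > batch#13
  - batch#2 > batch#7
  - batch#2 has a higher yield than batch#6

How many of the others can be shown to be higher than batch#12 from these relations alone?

4

From batch#12 the given relations immediately reach batch#14, batch#6.
From those, batch#7, batch#2 — 4 in total.
Nothing else is reachable above batch#12; 4 in all.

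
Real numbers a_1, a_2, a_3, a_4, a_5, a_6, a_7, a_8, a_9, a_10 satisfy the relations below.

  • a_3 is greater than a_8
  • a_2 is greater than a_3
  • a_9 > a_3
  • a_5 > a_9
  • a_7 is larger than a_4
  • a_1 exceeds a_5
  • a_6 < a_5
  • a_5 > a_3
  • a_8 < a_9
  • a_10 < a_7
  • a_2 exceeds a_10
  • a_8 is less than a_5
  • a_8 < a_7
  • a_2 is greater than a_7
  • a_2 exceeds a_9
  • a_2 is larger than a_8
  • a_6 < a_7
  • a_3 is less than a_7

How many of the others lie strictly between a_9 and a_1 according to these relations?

The relations place a_9 below a_1. An element lies strictly between them when it is forced above a_9 and also forced below a_1.
Above a_9: {a_2, a_5}. Below a_1: {a_8, a_3, a_6, a_5}.
Intersection: {a_5} — 1.

1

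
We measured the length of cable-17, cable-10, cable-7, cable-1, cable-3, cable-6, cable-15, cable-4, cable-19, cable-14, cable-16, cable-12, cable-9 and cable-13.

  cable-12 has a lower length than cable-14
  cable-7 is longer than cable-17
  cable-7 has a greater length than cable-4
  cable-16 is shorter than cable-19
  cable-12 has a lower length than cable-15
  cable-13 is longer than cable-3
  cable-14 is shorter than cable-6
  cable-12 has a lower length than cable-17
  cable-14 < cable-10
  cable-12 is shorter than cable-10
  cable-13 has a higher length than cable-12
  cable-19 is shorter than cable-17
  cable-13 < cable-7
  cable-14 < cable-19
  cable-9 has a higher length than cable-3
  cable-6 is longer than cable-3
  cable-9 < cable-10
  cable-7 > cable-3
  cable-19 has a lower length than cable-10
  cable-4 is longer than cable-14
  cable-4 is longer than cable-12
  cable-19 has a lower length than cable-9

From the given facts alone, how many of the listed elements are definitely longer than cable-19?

From cable-19 the given relations immediately reach cable-9, cable-17, cable-10.
From those, cable-7 — 4 in total.
No other element is forced above cable-19 by the given relations, so the count is 4.

4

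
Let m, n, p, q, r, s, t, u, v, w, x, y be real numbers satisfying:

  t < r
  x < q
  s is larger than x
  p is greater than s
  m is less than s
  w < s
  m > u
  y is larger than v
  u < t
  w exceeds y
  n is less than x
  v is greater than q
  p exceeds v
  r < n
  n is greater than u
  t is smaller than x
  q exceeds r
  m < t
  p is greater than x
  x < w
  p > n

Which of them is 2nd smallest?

m

Chaining the given pairs: u < m < t < r < n < x < q < v < y < w < s < p.
Counting 2 from the smallest end gives m.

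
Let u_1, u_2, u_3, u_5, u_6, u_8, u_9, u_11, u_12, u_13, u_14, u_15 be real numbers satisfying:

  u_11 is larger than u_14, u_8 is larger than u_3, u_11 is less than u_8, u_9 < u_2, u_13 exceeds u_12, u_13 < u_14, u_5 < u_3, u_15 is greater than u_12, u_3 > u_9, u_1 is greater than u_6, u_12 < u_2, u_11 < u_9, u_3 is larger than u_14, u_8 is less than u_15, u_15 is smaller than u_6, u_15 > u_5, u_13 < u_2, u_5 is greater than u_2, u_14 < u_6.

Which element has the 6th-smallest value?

Piecing the relations together gives one ordering: u_12 < u_13 < u_14 < u_11 < u_9 < u_2 < u_5 < u_3 < u_8 < u_15 < u_6 < u_1.
Counting 6 from the smallest end gives u_2.

u_2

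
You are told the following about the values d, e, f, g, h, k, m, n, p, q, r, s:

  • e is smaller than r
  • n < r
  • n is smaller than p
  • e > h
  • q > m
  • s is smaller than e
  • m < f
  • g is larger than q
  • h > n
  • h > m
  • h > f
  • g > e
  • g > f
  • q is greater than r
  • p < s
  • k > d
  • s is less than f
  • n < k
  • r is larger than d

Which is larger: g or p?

Following the relations from p: p < s < f < h < e < r < q < g.
So p < g; g is the larger of the two.

g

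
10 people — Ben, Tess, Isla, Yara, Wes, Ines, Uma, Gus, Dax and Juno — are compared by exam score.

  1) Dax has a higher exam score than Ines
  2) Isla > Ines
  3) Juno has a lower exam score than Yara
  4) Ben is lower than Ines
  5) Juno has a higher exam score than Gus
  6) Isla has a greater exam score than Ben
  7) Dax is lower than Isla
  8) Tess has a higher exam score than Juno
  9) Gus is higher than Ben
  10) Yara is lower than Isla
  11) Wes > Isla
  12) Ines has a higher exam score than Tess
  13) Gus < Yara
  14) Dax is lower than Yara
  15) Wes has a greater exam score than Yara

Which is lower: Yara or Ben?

Ben < Gus and Gus < Juno give Ben < Juno.
Then Juno < Tess extends the chain to Tess.
Then Tess < Ines extends the chain to Ines.
With Ines < Dax: Ben < Gus < Juno < Tess < Ines < Dax.
With Dax < Yara: Ben < Gus < Juno < Tess < Ines < Dax < Yara.
So Ben < Yara; Ben is the lower of the two.

Ben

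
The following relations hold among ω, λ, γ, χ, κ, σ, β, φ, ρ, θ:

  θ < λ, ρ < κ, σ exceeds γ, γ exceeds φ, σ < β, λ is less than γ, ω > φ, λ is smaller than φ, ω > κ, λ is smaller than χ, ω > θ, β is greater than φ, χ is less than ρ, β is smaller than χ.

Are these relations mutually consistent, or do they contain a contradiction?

consistent

The single ordering θ < λ < φ < γ < σ < β < χ < ρ < κ < ω satisfies every listed relation, so no contradiction arises.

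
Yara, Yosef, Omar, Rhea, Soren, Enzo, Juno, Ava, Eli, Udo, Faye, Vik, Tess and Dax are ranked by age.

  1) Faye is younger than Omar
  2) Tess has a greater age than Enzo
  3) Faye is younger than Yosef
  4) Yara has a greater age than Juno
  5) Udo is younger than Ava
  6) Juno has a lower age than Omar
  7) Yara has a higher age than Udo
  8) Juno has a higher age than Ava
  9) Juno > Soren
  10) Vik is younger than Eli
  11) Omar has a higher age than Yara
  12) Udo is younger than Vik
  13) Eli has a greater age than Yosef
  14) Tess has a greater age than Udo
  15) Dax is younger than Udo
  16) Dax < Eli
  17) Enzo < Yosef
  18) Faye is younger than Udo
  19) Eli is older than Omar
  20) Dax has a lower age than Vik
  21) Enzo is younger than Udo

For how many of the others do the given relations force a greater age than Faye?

9

From Faye the given relations immediately reach Yosef, Udo, Omar.
From those, Ava, Yara, Tess, Vik, Eli — 8 in total.
From those, Juno — 9 in total.
No other element is forced above Faye by the given relations, so the count is 9.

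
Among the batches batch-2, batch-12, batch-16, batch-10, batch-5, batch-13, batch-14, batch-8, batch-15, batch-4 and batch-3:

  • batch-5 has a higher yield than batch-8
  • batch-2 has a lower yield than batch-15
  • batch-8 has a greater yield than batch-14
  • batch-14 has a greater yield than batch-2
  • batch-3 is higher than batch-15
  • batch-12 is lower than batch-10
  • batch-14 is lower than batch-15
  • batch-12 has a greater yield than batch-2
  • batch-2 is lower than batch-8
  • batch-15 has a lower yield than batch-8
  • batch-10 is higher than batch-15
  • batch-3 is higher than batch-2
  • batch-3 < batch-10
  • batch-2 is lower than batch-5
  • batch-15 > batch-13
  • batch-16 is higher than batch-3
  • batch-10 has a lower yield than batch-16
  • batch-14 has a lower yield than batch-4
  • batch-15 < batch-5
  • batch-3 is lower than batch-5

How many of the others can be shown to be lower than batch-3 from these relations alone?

From batch-3 the given relations immediately reach batch-2, batch-15.
From those, batch-14, batch-13 — 4 in total.
Nothing else is reachable below batch-3; 4 in all.

4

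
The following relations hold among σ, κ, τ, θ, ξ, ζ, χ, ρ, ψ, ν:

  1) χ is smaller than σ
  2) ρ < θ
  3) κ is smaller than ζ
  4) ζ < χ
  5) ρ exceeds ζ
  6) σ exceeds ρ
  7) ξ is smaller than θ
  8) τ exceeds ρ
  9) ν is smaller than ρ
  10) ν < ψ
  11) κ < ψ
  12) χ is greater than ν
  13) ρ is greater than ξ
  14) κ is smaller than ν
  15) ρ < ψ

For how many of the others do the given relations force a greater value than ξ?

Directly above ξ: ρ, θ.
One step further: τ, ψ, σ (5 so far).
No other element is forced above ξ by the given relations, so the count is 5.

5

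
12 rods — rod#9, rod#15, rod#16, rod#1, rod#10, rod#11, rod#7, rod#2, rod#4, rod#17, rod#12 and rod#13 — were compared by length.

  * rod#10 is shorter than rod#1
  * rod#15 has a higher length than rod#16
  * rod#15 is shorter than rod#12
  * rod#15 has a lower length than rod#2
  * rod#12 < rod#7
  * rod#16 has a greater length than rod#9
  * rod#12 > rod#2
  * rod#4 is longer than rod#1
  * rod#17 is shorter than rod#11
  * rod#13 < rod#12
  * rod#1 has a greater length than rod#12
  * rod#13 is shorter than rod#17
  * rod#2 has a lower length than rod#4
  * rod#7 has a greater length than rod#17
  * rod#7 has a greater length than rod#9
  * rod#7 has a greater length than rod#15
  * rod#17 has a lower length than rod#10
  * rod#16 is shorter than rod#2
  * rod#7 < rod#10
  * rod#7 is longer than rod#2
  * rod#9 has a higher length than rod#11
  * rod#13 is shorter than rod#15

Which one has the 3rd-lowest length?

The consecutive relations fix a unique order: rod#13 < rod#17 < rod#11 < rod#9 < rod#16 < rod#15 < rod#2 < rod#12 < rod#7 < rod#10 < rod#1 < rod#4.
The 3rd smallest is rod#11.

rod#11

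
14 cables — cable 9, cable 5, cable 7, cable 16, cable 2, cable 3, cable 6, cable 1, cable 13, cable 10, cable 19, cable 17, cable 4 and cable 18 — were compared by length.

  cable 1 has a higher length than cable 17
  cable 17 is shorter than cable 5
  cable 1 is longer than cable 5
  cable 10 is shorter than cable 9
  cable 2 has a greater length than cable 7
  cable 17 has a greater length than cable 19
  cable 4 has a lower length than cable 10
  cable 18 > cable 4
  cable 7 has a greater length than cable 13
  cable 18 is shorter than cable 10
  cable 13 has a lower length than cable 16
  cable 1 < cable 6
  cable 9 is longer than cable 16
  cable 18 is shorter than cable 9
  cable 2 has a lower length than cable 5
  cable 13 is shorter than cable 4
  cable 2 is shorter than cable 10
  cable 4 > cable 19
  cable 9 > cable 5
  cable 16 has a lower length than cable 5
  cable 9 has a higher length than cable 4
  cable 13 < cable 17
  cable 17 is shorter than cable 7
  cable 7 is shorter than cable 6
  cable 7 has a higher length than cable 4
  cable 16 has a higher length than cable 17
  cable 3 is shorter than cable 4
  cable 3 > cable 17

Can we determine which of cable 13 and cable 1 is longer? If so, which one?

Link the given pairs in sequence: cable 13 < cable 17; cable 17 < cable 3; cable 3 < cable 4; cable 4 < cable 7; cable 7 < cable 2; cable 2 < cable 5; cable 5 < cable 1.
Together: cable 13 < cable 17 < cable 3 < cable 4 < cable 7 < cable 2 < cable 5 < cable 1.
So cable 1 is longer.

cable 1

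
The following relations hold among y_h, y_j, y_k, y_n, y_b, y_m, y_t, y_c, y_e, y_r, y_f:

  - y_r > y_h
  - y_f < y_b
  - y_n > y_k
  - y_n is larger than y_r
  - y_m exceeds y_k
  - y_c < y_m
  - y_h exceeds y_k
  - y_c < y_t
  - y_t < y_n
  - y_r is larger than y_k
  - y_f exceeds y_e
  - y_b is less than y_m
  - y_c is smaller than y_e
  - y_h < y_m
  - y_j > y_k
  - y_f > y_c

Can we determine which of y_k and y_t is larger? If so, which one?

undetermined

Following every chain through y_k: above y_k we get y_h, y_m, y_r, y_j, y_n.
y_t is not reached, and no chain runs the other way from y_t to y_k.
So the given relations leave the order of y_k and y_t undetermined.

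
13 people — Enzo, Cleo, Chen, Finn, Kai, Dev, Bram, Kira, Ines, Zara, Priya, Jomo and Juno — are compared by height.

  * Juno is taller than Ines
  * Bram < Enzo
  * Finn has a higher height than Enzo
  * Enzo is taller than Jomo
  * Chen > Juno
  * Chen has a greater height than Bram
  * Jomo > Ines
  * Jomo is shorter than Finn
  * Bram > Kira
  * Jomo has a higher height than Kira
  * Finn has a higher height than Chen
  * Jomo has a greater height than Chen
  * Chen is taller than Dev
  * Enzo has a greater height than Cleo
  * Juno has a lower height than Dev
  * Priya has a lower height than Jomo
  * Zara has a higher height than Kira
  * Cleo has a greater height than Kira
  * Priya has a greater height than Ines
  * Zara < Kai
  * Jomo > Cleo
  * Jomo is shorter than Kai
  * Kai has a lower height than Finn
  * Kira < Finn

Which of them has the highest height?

Finn

Ines is not greatest since Ines < Jomo; Juno is not greatest since Juno < Dev; Kira is not greatest since Kira < Cleo; Dev is not greatest since Dev < Chen; Bram is not greatest since Bram < Chen; Cleo is not greatest since Cleo < Enzo; Priya is not greatest since Priya < Jomo; Chen is not greatest since Chen < Finn; Jomo is not greatest since Jomo < Finn; Zara is not greatest since Zara < Kai; Enzo is not greatest since Enzo < Finn; Kai is not greatest since Kai < Finn.
Only Finn has nothing above it, so Finn is the highest height.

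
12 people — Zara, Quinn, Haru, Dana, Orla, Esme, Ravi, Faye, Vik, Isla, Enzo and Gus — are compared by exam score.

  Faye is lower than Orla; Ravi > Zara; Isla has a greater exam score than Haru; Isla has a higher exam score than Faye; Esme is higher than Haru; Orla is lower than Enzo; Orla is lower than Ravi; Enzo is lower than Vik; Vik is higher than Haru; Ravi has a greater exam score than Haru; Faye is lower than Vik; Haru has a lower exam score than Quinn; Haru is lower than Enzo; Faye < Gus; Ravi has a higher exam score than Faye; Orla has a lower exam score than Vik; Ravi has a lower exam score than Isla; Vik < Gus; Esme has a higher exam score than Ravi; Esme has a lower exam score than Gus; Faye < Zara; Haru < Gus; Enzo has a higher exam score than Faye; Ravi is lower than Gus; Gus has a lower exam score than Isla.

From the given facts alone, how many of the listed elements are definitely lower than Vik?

4

From Vik the given relations immediately reach Haru, Faye, Orla, Enzo.
Nothing else is reachable below Vik; 4 in all.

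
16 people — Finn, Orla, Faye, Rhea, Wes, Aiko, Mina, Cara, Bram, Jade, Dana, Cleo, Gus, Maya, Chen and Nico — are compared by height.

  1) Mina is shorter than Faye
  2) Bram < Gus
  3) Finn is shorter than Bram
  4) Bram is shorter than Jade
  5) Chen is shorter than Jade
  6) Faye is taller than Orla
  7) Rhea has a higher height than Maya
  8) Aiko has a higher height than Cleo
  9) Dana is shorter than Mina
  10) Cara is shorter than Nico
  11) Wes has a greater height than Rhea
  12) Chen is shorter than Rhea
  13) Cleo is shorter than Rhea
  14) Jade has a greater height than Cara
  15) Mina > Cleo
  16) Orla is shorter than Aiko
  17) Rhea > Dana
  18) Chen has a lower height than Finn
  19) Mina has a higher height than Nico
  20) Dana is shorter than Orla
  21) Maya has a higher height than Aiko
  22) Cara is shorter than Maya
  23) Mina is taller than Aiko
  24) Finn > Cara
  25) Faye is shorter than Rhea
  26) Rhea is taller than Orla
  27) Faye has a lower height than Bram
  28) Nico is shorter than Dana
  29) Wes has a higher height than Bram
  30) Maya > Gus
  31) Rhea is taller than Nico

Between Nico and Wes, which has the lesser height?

Nico

Link the given pairs in sequence: Nico < Dana; Dana < Orla; Orla < Aiko; Aiko < Mina; Mina < Faye; Faye < Bram; Bram < Gus; Gus < Maya; Maya < Rhea; Rhea < Wes.
Chaining these gives Nico < Dana < Orla < Aiko < Mina < Faye < Bram < Gus < Maya < Rhea < Wes.
So Nico < Wes; Nico is the shorter of the two.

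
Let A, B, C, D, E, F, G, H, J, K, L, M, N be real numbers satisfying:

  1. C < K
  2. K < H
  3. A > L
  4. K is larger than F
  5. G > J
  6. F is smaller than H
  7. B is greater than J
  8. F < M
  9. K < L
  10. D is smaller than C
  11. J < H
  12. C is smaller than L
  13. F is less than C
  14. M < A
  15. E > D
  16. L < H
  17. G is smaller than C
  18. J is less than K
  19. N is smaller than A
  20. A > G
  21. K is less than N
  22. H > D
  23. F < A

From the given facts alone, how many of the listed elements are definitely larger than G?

From G the given relations immediately reach C, A.
From those, K, L — 4 in total.
From those, H, N — 6 in total.
Nothing else is reachable above G; 6 in all.

6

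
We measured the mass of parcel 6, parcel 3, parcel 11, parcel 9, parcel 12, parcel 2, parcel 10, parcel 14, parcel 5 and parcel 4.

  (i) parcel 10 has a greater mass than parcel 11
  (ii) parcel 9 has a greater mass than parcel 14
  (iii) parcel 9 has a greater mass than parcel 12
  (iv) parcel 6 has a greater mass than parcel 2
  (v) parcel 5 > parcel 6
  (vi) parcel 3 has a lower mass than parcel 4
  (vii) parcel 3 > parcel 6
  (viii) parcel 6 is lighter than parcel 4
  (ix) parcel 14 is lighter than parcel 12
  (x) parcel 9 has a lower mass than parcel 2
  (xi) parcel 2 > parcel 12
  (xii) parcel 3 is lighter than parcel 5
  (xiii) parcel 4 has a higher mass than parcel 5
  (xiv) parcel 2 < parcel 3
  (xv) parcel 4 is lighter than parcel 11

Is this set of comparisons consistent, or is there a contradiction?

The single ordering parcel 14 < parcel 12 < parcel 9 < parcel 2 < parcel 6 < parcel 3 < parcel 5 < parcel 4 < parcel 11 < parcel 10 satisfies every listed relation, so no contradiction arises.

consistent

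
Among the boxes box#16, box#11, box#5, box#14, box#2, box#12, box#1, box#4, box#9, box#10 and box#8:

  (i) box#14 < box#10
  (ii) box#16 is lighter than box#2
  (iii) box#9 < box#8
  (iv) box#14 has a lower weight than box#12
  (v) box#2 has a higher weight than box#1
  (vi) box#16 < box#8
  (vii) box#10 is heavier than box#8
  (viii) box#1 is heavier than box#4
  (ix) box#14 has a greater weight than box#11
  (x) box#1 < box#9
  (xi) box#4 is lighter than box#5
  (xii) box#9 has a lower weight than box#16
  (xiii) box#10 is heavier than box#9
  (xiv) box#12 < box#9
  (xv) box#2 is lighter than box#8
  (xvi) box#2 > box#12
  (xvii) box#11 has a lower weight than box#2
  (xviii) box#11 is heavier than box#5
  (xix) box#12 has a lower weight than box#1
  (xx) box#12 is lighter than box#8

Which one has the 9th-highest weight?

box#11

Piecing the relations together gives one ordering: box#4 < box#5 < box#11 < box#14 < box#12 < box#1 < box#9 < box#16 < box#2 < box#8 < box#10.
Counting 9 from the largest end gives box#11.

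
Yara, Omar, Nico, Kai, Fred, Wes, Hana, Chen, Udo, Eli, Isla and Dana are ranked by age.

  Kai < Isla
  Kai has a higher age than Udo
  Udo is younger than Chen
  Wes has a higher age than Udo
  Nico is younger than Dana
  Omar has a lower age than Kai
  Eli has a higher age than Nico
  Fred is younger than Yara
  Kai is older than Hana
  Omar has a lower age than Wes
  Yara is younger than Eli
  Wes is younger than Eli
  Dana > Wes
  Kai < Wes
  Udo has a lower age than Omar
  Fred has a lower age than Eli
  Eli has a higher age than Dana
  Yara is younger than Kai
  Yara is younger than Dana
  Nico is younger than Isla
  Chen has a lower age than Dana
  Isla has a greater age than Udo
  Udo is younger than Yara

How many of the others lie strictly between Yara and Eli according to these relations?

Chaining upward from Yara reaches: Kai, Wes, Dana, Isla.
Chaining downward from Eli reaches: Udo, Omar, Nico, Fred, Hana, Kai, Wes, Chen, Dana.
Strictly between Yara and Eli are those in both lists: Kai, Wes, Dana — 3 elements.

3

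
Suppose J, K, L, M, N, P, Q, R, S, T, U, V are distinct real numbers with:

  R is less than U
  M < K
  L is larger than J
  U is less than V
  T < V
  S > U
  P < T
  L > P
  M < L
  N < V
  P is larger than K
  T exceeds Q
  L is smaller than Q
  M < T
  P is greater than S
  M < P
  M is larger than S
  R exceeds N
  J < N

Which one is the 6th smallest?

M

The consecutive relations fix a unique order: J < N < R < U < S < M < K < P < L < Q < T < V.
The 6th smallest is M.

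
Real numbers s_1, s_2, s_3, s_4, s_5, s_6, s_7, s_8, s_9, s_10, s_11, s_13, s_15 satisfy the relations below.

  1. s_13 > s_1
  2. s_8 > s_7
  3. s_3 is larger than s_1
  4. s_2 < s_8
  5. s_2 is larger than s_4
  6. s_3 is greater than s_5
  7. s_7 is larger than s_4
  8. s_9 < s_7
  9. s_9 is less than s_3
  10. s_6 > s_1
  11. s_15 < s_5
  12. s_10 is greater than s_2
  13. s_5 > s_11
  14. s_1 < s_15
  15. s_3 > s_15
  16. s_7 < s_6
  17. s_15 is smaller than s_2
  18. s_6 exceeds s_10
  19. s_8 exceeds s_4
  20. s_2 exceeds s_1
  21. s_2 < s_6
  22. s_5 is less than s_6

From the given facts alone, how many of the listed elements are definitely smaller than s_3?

5

The elements the relations force below s_3 are s_11, s_1, s_15, s_5, s_9 — no chain reaches any other.
That is 5.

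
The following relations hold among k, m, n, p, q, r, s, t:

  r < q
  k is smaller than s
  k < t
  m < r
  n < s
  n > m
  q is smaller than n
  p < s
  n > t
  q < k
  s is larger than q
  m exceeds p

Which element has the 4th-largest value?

The consecutive relations fix a unique order: p < m < r < q < k < t < n < s.
Counting 4 from the largest end gives k.

k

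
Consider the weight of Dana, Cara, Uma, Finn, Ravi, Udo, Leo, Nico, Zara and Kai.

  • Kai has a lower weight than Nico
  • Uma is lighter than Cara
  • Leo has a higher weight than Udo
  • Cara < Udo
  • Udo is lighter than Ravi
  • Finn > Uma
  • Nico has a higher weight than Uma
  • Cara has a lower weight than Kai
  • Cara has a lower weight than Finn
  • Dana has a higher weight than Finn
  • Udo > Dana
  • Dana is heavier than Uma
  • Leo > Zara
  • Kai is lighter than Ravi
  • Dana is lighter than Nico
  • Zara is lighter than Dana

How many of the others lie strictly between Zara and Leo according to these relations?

The relations place Zara below Leo. An element lies strictly between them when it is forced above Zara and also forced below Leo.
Above Zara: {Dana, Nico, Udo, Ravi}. Below Leo: {Uma, Cara, Finn, Dana, Udo}.
Intersection: {Dana, Udo} — 2.

2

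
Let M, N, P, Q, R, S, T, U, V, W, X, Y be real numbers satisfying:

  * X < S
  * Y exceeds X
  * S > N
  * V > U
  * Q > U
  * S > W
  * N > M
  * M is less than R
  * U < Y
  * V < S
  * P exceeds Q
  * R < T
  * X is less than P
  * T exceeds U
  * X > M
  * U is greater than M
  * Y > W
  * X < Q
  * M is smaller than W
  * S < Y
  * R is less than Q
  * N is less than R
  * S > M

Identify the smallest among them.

M

U is not least since M < U; N is not least since M < N; V is not least since U < V; R is not least since N < R; X is not least since M < X; Q is not least since R < Q; P is not least since X < P; W is not least since M < W; S is not least since W < S; T is not least since R < T; Y is not least since S < Y.
Only M has nothing below it, so M is the smallest.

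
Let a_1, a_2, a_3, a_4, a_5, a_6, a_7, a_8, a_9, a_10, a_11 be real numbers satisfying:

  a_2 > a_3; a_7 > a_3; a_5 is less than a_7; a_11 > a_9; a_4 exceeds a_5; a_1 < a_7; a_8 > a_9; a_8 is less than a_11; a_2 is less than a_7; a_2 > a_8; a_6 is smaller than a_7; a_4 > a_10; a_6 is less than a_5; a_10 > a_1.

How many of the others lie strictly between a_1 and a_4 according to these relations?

1

The relations place a_1 below a_4. An element lies strictly between them when it is forced above a_1 and also forced below a_4.
Above a_1: {a_10, a_7}. Below a_4: {a_6, a_10, a_5}.
Intersection: {a_10} — 1.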